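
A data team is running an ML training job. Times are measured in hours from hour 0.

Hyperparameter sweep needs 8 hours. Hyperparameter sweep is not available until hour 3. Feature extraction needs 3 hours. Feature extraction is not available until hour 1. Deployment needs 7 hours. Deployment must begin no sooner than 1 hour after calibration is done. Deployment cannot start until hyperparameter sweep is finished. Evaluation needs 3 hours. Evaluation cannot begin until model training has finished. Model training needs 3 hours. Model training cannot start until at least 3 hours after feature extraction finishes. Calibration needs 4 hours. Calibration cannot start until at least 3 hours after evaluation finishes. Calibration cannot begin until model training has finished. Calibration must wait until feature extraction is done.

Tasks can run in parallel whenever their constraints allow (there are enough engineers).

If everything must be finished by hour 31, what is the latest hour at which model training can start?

Deployment must finish by hour 31; it takes 7 hours, so it must start by 31 − 7 = hour 24.
Calibration must finish before deployment (must start by hour 24, minus 1-hour gap → hour 23). With a 4-hour duration, calibration must start by 23 − 4 = hour 19.
Evaluation must finish before calibration (must start by hour 19, minus 3-hour gap → hour 16). With a 3-hour duration, evaluation must start by 16 − 3 = hour 13.
Model training feeds evaluation (must start by hour 13); calibration (must start by hour 19). Taking the minimum, model training must finish by hour 13 and start by 13 − 3 = hour 10.

10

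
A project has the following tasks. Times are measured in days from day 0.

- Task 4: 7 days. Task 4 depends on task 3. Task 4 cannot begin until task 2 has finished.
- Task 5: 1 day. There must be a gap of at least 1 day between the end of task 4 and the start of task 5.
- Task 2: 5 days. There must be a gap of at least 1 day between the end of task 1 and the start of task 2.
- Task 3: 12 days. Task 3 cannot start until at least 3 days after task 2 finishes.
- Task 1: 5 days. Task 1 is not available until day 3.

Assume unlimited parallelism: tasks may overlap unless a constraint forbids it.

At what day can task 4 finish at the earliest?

36

Task 1 waits on its own release at day 3, so it starts at day 3 and finishes at 3 + 5 = day 8.
Task 2 waits on task 1 (finishes day 8, plus 1-day gap → day 9), so it starts at day 9 and finishes at 9 + 5 = day 14.
Task 3 cannot begin until task 2 (finishes day 14, plus 3-day gap → day 17). It runs from day 17 to 17 + 12 = day 29.
Task 4 cannot start until task 3 (finishes day 29); task 2 (finishes day 14). The controlling bound is day 29, so task 4 finishes at 29 + 7 = day 36.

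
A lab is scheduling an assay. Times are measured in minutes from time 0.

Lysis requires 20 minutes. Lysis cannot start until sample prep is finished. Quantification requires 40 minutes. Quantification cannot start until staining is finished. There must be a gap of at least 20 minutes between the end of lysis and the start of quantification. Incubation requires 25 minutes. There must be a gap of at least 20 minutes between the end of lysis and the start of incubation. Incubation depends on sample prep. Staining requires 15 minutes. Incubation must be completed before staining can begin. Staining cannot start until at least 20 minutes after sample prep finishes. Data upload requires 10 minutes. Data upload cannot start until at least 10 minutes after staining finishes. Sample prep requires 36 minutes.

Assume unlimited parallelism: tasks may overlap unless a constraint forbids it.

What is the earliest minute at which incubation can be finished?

101

Sample prep can start immediately at minute 0; it finishes at minute 36.
Lysis cannot begin until sample prep (finishes minute 36). It runs from minute 36 to 36 + 20 = minute 56.
Incubation has to wait for lysis (finishes minute 56, plus 20-minute gap → minute 76); sample prep (finishes minute 36). The latest of these is minute 76, so incubation runs minute 76 to 76 + 25 = minute 101.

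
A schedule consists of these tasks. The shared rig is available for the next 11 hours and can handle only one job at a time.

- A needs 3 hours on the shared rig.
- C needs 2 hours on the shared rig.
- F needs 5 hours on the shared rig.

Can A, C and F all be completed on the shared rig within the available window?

Running back to back, the jobs need 3 + 2 + 5 = 10 hours on the shared rig.
Since 10 ≤ 11, they fit within the window.

Yes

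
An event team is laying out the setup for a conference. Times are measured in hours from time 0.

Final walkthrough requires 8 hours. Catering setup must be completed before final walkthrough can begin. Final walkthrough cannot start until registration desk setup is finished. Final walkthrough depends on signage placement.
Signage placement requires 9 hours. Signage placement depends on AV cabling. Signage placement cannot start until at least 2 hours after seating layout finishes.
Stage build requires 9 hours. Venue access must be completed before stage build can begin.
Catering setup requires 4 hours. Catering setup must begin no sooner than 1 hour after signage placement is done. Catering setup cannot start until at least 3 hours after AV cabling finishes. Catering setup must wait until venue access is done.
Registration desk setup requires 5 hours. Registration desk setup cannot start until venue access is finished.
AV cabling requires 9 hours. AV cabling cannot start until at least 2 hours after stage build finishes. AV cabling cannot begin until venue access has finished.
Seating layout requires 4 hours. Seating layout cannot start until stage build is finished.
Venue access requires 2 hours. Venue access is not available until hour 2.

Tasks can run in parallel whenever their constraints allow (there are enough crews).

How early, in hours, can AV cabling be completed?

After its own release at hour 2, venue access can start at hour 2 and finishes at hour 4.
Stage build waits on venue access (finishes hour 4), so it starts at hour 4 and finishes at 4 + 9 = hour 13.
AV cabling needs all of stage build (finishes hour 13, plus 2-hour gap → hour 15); venue access (finishes hour 4). That puts its earliest start at hour 15; it finishes at 15 + 9 = hour 24.

24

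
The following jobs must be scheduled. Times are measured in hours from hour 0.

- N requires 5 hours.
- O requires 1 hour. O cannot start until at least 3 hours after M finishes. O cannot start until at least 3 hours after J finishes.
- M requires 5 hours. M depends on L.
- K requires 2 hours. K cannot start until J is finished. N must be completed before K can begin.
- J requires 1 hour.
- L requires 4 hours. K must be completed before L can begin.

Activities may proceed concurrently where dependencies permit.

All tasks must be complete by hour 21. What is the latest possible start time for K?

O has no dependents, so it just needs to finish by hour 21. Starting by 21 − 1 = hour 20 achieves that.
M must finish before O (must start by hour 20, minus 3-hour gap → hour 17). With a 5-hour duration, M must start by 17 − 5 = hour 12.
Since M (must start by hour 12) depends on it, L must finish by hour 12. Backing off its 4-hour duration gives a latest start of hour 8.
K feeds into L (must start by hour 8); so K must finish by hour 8 and therefore start by hour 6.

6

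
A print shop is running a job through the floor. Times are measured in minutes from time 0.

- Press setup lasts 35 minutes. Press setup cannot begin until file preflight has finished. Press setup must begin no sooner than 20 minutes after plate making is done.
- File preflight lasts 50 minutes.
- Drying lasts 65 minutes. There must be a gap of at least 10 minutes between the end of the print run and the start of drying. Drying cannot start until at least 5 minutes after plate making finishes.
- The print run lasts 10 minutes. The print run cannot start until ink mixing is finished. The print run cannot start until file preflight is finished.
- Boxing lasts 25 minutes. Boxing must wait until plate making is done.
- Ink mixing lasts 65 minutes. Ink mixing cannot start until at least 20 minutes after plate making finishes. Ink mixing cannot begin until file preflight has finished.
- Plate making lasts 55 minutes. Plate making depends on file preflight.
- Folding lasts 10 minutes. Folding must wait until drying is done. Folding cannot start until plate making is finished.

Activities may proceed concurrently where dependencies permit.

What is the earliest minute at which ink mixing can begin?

File preflight can start immediately at minute 0; it finishes at minute 50.
Plate making waits on file preflight (finishes minute 50), so it starts at minute 50 and finishes at 50 + 55 = minute 105.
Ink mixing waits on plate making (finishes minute 105, plus 20-minute gap → minute 125); file preflight (finishes minute 50). The latest of these is minute 125, which is the earliest ink mixing can start.

125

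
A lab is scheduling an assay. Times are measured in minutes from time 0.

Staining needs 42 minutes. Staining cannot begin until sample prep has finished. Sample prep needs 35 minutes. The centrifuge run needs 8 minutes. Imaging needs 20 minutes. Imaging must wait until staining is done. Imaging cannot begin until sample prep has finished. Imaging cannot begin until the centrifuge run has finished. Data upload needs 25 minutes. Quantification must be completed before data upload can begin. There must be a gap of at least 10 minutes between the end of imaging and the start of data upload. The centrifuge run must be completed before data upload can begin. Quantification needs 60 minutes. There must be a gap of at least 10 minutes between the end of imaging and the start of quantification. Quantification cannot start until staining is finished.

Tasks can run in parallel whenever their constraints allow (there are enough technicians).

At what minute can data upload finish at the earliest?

The centrifuge run can start immediately at minute 0; it finishes at minute 8.
Nothing blocks sample prep, so it runs from minute 0 to minute 35.
Staining cannot begin until sample prep (finishes minute 35). It runs from minute 35 to 35 + 42 = minute 77.
Imaging needs all of staining (finishes minute 77); sample prep (finishes minute 35); the centrifuge run (finishes minute 8). That puts its earliest start at minute 77; it finishes at 77 + 20 = minute 97.
For quantification: imaging (finishes minute 97, plus 10-minute gap → minute 107); staining (finishes minute 77). Taking the maximum gives a start of minute 107, and it finishes at 107 + 60 = minute 167.
Data upload cannot start until quantification (finishes minute 167); imaging (finishes minute 97, plus 10-minute gap → minute 107); the centrifuge run (finishes minute 8). The controlling bound is minute 167, so data upload finishes at 167 + 25 = minute 192.

192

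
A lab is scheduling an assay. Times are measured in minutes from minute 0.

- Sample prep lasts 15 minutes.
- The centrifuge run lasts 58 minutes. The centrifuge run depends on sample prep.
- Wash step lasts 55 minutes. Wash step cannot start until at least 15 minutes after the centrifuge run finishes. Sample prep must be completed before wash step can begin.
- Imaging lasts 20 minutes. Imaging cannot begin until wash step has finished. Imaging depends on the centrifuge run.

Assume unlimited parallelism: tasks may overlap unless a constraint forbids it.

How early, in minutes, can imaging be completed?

Sample prep has no prerequisites, so it starts at minute 0 and finishes at minute 15.
After sample prep (finishes minute 15), the centrifuge run can start at minute 15 and finishes at minute 73.
For wash step: the centrifuge run (finishes minute 73, plus 15-minute gap → minute 88); sample prep (finishes minute 15). Taking the maximum gives a start of minute 88, and it finishes at 88 + 55 = minute 143.
Imaging cannot start until wash step (finishes minute 143); the centrifuge run (finishes minute 73). The controlling bound is minute 143, so imaging finishes at 143 + 20 = minute 163.

163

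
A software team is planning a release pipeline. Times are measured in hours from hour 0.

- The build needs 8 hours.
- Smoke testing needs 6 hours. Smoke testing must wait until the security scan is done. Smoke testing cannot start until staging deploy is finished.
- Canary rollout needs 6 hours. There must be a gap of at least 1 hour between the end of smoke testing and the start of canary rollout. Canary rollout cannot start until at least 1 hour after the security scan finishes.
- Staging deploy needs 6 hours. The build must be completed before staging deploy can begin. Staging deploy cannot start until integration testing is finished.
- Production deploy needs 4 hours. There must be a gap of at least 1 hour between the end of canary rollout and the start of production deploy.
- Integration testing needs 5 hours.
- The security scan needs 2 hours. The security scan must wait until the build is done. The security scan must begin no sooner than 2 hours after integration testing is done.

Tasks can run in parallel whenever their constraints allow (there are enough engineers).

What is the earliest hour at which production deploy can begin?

Integration testing has no prerequisites, so it starts at hour 0 and finishes at hour 5.
Nothing blocks the build, so it runs from hour 0 to hour 8.
Staging deploy cannot start until the build (finishes hour 8); integration testing (finishes hour 5). The controlling bound is hour 8, so staging deploy finishes at 8 + 6 = hour 14.
The security scan needs all of the build (finishes hour 8); integration testing (finishes hour 5, plus 2-hour gap → hour 7). That puts its earliest start at hour 8; it finishes at 8 + 2 = hour 10.
Smoke testing needs all of the security scan (finishes hour 10); staging deploy (finishes hour 14). That puts its earliest start at hour 14; it finishes at 14 + 6 = hour 20.
Canary rollout has to wait for smoke testing (finishes hour 20, plus 1-hour gap → hour 21); the security scan (finishes hour 10, plus 1-hour gap → hour 11). The latest of these is hour 21, so canary rollout runs hour 21 to 21 + 6 = hour 27.
Production deploy waits on canary rollout (finishes hour 27, plus 1-hour gap → hour 28), so the earliest it can start is hour 28.

28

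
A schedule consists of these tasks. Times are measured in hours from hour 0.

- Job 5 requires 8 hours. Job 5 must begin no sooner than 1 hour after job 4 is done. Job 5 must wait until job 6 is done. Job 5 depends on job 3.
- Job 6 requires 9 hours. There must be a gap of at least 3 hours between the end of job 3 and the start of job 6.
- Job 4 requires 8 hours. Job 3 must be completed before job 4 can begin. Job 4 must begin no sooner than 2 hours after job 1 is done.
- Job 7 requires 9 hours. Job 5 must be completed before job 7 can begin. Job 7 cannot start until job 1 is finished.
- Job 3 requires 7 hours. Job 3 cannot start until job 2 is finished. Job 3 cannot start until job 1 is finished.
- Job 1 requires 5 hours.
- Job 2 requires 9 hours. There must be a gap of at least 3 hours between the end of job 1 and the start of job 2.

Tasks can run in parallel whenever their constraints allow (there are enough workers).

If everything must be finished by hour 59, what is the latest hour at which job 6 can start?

To finish by hour 59, job 7 (duration 9) must start no later than hour 50.
Job 5 has to be done before job 7 (must start by hour 50). That means finishing by hour 50, i.e. starting by 50 − 8 = hour 42.
Job 6 must finish before job 5 (must start by hour 42). With a 9-hour duration, job 6 must start by 42 − 9 = hour 33.

33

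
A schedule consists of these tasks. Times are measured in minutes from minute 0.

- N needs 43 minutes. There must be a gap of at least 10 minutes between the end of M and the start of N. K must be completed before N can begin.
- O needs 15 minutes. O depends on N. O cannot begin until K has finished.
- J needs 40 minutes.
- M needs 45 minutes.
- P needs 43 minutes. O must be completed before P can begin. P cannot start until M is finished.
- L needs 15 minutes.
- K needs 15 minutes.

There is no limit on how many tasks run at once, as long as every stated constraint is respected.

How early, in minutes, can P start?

113

M has no prerequisites, so it starts at minute 0 and finishes at minute 45.
K can start immediately at minute 0; it finishes at minute 15.
N needs all of M (finishes minute 45, plus 10-minute gap → minute 55); K (finishes minute 15). That puts its earliest start at minute 55; it finishes at 55 + 43 = minute 98.
O cannot start until N (finishes minute 98); K (finishes minute 15). The controlling bound is minute 98, so O finishes at 98 + 15 = minute 113.
P waits on O (finishes minute 113); M (finishes minute 45). The latest of these is minute 113, which is the earliest P can start.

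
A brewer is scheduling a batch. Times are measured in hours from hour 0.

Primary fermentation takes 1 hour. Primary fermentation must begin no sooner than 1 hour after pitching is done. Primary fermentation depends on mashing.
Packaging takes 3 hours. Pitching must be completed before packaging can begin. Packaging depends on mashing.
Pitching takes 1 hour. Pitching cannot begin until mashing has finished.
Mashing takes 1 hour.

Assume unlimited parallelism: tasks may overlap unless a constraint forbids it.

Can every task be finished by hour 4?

Mashing has no prerequisites, so it starts at hour 0 and finishes at hour 1.
Pitching cannot begin until mashing (finishes hour 1). It runs from hour 1 to 1 + 1 = hour 2.
Packaging cannot start until pitching (finishes hour 2); mashing (finishes hour 1). The controlling bound is hour 2, so packaging finishes at 2 + 3 = hour 5.
For primary fermentation: pitching (finishes hour 2, plus 1-hour gap → hour 3); mashing (finishes hour 1). Taking the maximum gives a start of hour 3, and it finishes at 3 + 1 = hour 4.
The earliest everything can be done is hour 5, which is after the deadline of 4, so it is not possible.

No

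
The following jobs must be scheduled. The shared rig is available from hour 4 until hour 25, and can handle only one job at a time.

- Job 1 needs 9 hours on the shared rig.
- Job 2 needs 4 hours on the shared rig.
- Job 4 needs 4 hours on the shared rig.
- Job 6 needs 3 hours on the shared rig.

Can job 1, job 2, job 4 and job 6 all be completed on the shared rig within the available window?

The shared rig window is 25 − 4 = 21 hours.
Running back to back, the jobs need 9 + 4 + 4 + 3 = 20 hours on the shared rig.
Since 20 ≤ 21, they fit within the window.

Yes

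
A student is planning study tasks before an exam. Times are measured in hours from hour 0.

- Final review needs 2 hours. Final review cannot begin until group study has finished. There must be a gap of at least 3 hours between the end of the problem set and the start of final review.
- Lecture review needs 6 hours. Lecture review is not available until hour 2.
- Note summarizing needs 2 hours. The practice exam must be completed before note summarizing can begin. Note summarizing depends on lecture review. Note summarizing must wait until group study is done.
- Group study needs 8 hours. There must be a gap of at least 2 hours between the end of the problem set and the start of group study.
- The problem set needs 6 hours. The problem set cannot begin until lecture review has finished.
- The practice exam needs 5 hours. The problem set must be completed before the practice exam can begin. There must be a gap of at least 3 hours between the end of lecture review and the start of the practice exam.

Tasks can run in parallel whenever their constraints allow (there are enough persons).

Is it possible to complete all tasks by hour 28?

After its own release at hour 2, lecture review can start at hour 2 and finishes at hour 8.
The problem set cannot begin until lecture review (finishes hour 8). It runs from hour 8 to 8 + 6 = hour 14.
Group study cannot begin until the problem set (finishes hour 14, plus 2-hour gap → hour 16). It runs from hour 16 to 16 + 8 = hour 24.
Final review has to wait for group study (finishes hour 24); the problem set (finishes hour 14, plus 3-hour gap → hour 17). The latest of these is hour 24, so final review runs hour 24 to 24 + 2 = hour 26.
The practice exam needs all of the problem set (finishes hour 14); lecture review (finishes hour 8, plus 3-hour gap → hour 11). That puts its earliest start at hour 14; it finishes at 14 + 5 = hour 19.
Note summarizing needs all of the practice exam (finishes hour 19); lecture review (finishes hour 8); group study (finishes hour 24). That puts its earliest start at hour 24; it finishes at 24 + 2 = hour 26.
Every task is finished by hour 26, which is no later than the deadline of 28, so the schedule is feasible.

Yes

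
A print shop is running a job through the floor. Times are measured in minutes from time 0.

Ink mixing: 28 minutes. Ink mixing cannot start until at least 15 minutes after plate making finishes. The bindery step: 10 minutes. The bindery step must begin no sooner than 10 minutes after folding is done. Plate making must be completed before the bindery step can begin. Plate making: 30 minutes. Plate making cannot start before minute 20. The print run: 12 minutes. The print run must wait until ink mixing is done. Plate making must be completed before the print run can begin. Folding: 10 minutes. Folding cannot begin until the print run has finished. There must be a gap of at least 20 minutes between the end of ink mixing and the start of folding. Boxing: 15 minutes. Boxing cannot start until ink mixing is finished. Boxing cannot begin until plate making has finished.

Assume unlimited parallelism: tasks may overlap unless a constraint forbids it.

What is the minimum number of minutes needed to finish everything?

Plate making waits on its own release at minute 20, so it starts at minute 20 and finishes at 20 + 30 = minute 50.
Ink mixing waits on plate making (finishes minute 50, plus 15-minute gap → minute 65), so it starts at minute 65 and finishes at 65 + 28 = minute 93.
Boxing has to wait for ink mixing (finishes minute 93); plate making (finishes minute 50). The latest of these is minute 93, so boxing runs minute 93 to 93 + 15 = minute 108.
The print run needs all of ink mixing (finishes minute 93); plate making (finishes minute 50). That puts its earliest start at minute 93; it finishes at 93 + 12 = minute 105.
For folding: the print run (finishes minute 105); ink mixing (finishes minute 93, plus 20-minute gap → minute 113). Taking the maximum gives a start of minute 113, and it finishes at 113 + 10 = minute 123.
The bindery step needs all of folding (finishes minute 123, plus 10-minute gap → minute 133); plate making (finishes minute 50). That puts its earliest start at minute 133; it finishes at 133 + 10 = minute 143.
All tasks are finished once the last one completes. Finish times: Plate making at 50, Ink mixing at 93, The print run at 105, Folding at 123, The bindery step at 143, Boxing at 108. The latest is minute 143.

143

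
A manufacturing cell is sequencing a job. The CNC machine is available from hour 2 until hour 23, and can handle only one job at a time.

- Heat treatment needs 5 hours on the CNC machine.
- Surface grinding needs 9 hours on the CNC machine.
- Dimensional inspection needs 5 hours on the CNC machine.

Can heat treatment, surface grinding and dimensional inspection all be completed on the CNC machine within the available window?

Yes

The CNC machine window is 23 − 2 = 21 hours.
Running back to back, the jobs need 5 + 9 + 5 = 19 hours on the CNC machine.
Since 19 ≤ 21, they fit within the window.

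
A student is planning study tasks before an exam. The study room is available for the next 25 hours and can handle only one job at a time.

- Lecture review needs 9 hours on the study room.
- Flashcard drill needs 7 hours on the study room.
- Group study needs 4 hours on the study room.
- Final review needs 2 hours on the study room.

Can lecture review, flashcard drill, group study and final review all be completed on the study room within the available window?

Yes

Running back to back, the jobs need 9 + 7 + 4 + 2 = 22 hours on the study room.
Since 22 ≤ 25, they fit within the window.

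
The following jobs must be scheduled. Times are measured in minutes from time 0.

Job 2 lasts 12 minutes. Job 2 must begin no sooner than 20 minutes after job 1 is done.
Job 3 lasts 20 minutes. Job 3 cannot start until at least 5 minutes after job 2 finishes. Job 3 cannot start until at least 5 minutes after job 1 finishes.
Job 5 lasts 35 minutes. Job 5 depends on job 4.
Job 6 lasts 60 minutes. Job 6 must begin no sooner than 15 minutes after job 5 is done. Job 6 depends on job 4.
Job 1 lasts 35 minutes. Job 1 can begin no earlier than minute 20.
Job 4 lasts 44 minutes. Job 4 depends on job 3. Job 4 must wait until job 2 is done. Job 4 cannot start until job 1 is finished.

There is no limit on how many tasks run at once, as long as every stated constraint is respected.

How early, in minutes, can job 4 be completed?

156

Job 1 cannot begin until its own release at minute 20. It runs from minute 20 to 20 + 35 = minute 55.
Job 2 cannot begin until job 1 (finishes minute 55, plus 20-minute gap → minute 75). It runs from minute 75 to 75 + 12 = minute 87.
Job 3 cannot start until job 2 (finishes minute 87, plus 5-minute gap → minute 92); job 1 (finishes minute 55, plus 5-minute gap → minute 60). The controlling bound is minute 92, so job 3 finishes at 92 + 20 = minute 112.
Job 4 has to wait for job 3 (finishes minute 112); job 2 (finishes minute 87); job 1 (finishes minute 55). The latest of these is minute 112, so job 4 runs minute 112 to 112 + 44 = minute 156.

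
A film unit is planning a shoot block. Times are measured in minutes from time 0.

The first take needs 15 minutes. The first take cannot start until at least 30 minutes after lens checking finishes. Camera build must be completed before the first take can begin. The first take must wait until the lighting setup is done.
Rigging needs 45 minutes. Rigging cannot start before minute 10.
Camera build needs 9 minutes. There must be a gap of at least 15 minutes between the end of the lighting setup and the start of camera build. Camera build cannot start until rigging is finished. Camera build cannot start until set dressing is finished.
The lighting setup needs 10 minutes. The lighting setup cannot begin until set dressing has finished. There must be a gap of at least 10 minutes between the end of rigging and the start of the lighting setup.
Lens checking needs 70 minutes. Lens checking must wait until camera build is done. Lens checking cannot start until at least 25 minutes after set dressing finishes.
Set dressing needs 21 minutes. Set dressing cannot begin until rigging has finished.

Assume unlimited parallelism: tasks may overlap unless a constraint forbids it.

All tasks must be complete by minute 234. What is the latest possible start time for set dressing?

64

Nothing follows the first take; the deadline of minute 234 is its only limit. It must start by 234 − 15 = minute 219.
Lens checking has to be done before the first take (must start by minute 219, minus 30-minute gap → minute 189). That means finishing by minute 189, i.e. starting by 189 − 70 = minute 119.
For camera build: lens checking (must start by minute 119); the first take (must start by minute 219). The most restrictive is minute 119; with a 9-minute duration, camera build must start by minute 110.
The lighting setup must finish in time for camera build (must start by minute 110, minus 15-minute gap → minute 95); the first take (must start by minute 219). The tightest is minute 95, so the lighting setup must start by 95 − 10 = minute 85.
Set dressing has several dependents: the lighting setup (must start by minute 85); camera build (must start by minute 110); lens checking (must start by minute 119, minus 25-minute gap → minute 94). The earliest of those limits is minute 85, so set dressing must start by 85 − 21 = minute 64.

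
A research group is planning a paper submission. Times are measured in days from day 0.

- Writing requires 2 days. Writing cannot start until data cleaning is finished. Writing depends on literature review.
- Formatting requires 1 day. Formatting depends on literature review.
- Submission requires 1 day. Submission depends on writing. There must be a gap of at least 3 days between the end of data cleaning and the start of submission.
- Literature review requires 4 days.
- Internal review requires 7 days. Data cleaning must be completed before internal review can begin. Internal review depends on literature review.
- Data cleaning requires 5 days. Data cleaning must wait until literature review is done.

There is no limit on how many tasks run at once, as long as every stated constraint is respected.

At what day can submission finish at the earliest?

Literature review has no prerequisites, so it starts at day 0 and finishes at day 4.
Data cleaning waits on literature review (finishes day 4), so it starts at day 4 and finishes at 4 + 5 = day 9.
For writing: data cleaning (finishes day 9); literature review (finishes day 4). Taking the maximum gives a start of day 9, and it finishes at 9 + 2 = day 11.
For submission: writing (finishes day 11); data cleaning (finishes day 9, plus 3-day gap → day 12). Taking the maximum gives a start of day 12, and it finishes at 12 + 1 = day 13.

13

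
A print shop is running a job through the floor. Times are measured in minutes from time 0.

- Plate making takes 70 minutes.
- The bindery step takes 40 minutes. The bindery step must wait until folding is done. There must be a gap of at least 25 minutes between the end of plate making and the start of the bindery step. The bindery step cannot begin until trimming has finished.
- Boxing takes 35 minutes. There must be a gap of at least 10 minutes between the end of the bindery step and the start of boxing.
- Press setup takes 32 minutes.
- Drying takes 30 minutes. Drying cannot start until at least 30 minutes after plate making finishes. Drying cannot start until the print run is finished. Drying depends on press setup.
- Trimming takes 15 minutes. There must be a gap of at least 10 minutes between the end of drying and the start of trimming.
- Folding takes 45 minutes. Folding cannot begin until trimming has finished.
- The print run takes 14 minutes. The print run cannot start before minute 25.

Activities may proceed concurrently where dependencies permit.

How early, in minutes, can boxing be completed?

The print run waits on its own release at minute 25, so it starts at minute 25 and finishes at 25 + 14 = minute 39.
Press setup has no prerequisites, so it starts at minute 0 and finishes at minute 32.
Plate making has no prerequisites, so it starts at minute 0 and finishes at minute 70.
Drying has to wait for plate making (finishes minute 70, plus 30-minute gap → minute 100); the print run (finishes minute 39); press setup (finishes minute 32). The latest of these is minute 100, so drying runs minute 100 to 100 + 30 = minute 130.
Trimming waits on drying (finishes minute 130, plus 10-minute gap → minute 140), so it starts at minute 140 and finishes at 140 + 15 = minute 155.
Folding cannot begin until trimming (finishes minute 155). It runs from minute 155 to 155 + 45 = minute 200.
For the bindery step: folding (finishes minute 200); plate making (finishes minute 70, plus 25-minute gap → minute 95); trimming (finishes minute 155). Taking the maximum gives a start of minute 200, and it finishes at 200 + 40 = minute 240.
Boxing waits on the bindery step (finishes minute 240, plus 10-minute gap → minute 250), so it starts at minute 250 and finishes at 250 + 35 = minute 285.

285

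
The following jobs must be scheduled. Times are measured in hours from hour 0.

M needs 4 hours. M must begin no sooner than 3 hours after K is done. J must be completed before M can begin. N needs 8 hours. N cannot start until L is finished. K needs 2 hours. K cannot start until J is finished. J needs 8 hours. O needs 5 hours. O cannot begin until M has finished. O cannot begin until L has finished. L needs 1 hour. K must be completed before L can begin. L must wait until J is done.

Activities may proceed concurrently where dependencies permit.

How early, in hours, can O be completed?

J can start immediately at hour 0; it finishes at hour 8.
K waits on J (finishes hour 8), so it starts at hour 8 and finishes at 8 + 2 = hour 10.
M has to wait for K (finishes hour 10, plus 3-hour gap → hour 13); J (finishes hour 8). The latest of these is hour 13, so M runs hour 13 to 13 + 4 = hour 17.
L has to wait for K (finishes hour 10); J (finishes hour 8). The latest of these is hour 10, so L runs hour 10 to 10 + 1 = hour 11.
For O: M (finishes hour 17); L (finishes hour 11). Taking the maximum gives a start of hour 17, and it finishes at 17 + 5 = hour 22.

22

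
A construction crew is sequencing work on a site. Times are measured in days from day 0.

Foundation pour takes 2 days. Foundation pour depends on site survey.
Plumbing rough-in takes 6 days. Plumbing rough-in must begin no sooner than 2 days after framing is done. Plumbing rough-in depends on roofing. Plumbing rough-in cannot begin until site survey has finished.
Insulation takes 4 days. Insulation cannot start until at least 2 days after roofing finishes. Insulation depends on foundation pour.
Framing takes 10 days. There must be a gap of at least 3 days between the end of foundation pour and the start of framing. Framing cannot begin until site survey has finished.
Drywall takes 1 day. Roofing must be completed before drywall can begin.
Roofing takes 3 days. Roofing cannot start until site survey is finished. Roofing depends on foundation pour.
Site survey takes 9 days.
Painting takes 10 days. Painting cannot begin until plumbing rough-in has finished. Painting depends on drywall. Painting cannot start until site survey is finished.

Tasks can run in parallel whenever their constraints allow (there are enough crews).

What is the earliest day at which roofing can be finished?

Site survey has no prerequisites, so it starts at day 0 and finishes at day 9.
Foundation pour waits on site survey (finishes day 9), so it starts at day 9 and finishes at 9 + 2 = day 11.
Roofing needs all of site survey (finishes day 9); foundation pour (finishes day 11). That puts its earliest start at day 11; it finishes at 11 + 3 = day 14.

14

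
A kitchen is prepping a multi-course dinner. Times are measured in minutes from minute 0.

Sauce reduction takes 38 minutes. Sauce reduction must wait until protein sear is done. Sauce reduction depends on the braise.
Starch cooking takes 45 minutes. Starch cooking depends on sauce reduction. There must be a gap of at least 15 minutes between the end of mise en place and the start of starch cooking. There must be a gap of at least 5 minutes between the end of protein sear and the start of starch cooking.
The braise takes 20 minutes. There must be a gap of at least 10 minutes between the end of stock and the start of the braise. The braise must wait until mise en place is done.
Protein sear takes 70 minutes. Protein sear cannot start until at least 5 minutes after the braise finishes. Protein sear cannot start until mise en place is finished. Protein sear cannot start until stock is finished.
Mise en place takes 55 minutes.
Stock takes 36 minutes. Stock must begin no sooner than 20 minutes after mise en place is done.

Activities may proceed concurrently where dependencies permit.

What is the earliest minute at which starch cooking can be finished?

299

Mise en place can start immediately at minute 0; it finishes at minute 55.
Stock cannot begin until mise en place (finishes minute 55, plus 20-minute gap → minute 75). It runs from minute 75 to 75 + 36 = minute 111.
The braise needs all of stock (finishes minute 111, plus 10-minute gap → minute 121); mise en place (finishes minute 55). That puts its earliest start at minute 121; it finishes at 121 + 20 = minute 141.
Protein sear has to wait for the braise (finishes minute 141, plus 5-minute gap → minute 146); mise en place (finishes minute 55); stock (finishes minute 111). The latest of these is minute 146, so protein sear runs minute 146 to 146 + 70 = minute 216.
Sauce reduction needs all of protein sear (finishes minute 216); the braise (finishes minute 141). That puts its earliest start at minute 216; it finishes at 216 + 38 = minute 254.
For starch cooking: sauce reduction (finishes minute 254); mise en place (finishes minute 55, plus 15-minute gap → minute 70); protein sear (finishes minute 216, plus 5-minute gap → minute 221). Taking the maximum gives a start of minute 254, and it finishes at 254 + 45 = minute 299.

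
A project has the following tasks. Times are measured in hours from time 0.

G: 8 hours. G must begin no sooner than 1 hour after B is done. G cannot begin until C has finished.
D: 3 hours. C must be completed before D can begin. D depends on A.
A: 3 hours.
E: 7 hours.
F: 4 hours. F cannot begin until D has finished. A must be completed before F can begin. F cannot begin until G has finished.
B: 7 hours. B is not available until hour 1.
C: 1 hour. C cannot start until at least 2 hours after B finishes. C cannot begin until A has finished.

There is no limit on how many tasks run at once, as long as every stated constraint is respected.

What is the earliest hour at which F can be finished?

After its own release at hour 1, B can start at hour 1 and finishes at hour 8.
A has no prerequisites, so it starts at hour 0 and finishes at hour 3.
C cannot start until B (finishes hour 8, plus 2-hour gap → hour 10); A (finishes hour 3). The controlling bound is hour 10, so C finishes at 10 + 1 = hour 11.
G has to wait for B (finishes hour 8, plus 1-hour gap → hour 9); C (finishes hour 11). The latest of these is hour 11, so G runs hour 11 to 11 + 8 = hour 19.
D cannot start until C (finishes hour 11); A (finishes hour 3). The controlling bound is hour 11, so D finishes at 11 + 3 = hour 14.
F needs all of D (finishes hour 14); A (finishes hour 3); G (finishes hour 19). That puts its earliest start at hour 19; it finishes at 19 + 4 = hour 23.

23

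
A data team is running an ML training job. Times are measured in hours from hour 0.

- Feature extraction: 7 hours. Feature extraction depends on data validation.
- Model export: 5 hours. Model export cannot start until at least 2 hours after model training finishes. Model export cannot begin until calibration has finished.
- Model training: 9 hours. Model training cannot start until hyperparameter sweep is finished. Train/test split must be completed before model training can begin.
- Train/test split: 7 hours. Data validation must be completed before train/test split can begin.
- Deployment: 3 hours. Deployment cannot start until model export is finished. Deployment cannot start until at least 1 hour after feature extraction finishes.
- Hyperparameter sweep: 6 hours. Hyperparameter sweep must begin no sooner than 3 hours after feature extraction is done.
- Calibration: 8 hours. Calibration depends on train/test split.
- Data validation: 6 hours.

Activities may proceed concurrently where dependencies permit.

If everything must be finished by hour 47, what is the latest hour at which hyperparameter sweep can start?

Nothing follows deployment; the deadline of hour 47 is its only limit. It must start by 47 − 3 = hour 44.
Model export must finish before deployment (must start by hour 44). With a 5-hour duration, model export must start by 44 − 5 = hour 39.
Model training has to be done before model export (must start by hour 39, minus 2-hour gap → hour 37). That means finishing by hour 37, i.e. starting by 37 − 9 = hour 28.
Since model training (must start by hour 28) depends on it, hyperparameter sweep must finish by hour 28. Backing off its 6-hour duration gives a latest start of hour 22.

22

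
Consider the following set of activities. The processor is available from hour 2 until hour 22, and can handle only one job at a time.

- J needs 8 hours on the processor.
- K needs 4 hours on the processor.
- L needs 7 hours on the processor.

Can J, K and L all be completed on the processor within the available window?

Yes

The processor window is 22 − 2 = 20 hours.
Running back to back, the jobs need 8 + 4 + 7 = 19 hours on the processor.
Since 19 ≤ 20, they fit within the window.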